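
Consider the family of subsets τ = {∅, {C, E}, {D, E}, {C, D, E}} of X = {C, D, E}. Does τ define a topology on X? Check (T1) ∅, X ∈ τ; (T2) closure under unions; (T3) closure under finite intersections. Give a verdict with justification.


τ is NOT a topology on X.

Axiom (T1): ∅ ∈ τ? Yes; X ∈ τ? Yes.
Axiom (T2/T3): check pairwise unions and intersections of members of τ.
Counterexample for (T3): {C, E} ∩ {D, E} = {E} ∉ τ. Therefore τ is NOT a topology.


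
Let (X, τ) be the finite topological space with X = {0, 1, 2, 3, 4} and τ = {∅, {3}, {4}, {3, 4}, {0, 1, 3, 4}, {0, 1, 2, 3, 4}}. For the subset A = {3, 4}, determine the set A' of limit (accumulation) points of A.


A' = {0, 1, 2}

For each x ∈ X, list the open sets U ∈ τ with x ∈ U, then check whether U ∩ (A ∖ {x}) ≠ ∅ for every such U.
  x = 0: opens ∋ x are {0, 1, 3, 4}, {0, 1, 2, 3, 4}; each meets A ∖ {0}, so x IS a limit point.
  x = 1: opens ∋ x are {0, 1, 3, 4}, {0, 1, 2, 3, 4}; each meets A ∖ {1}, so x IS a limit point.
  x = 2: opens ∋ x are {0, 1, 2, 3, 4}; each meets A ∖ {2}, so x IS a limit point.
  x = 3: open {3} ∋ x has {3} ∩ (A ∖ {3}) = ∅, so x is NOT a limit point.
  x = 4: open {4} ∋ x has {4} ∩ (A ∖ {4}) = ∅, so x is NOT a limit point.
Collecting: A' = {0, 1, 2}.


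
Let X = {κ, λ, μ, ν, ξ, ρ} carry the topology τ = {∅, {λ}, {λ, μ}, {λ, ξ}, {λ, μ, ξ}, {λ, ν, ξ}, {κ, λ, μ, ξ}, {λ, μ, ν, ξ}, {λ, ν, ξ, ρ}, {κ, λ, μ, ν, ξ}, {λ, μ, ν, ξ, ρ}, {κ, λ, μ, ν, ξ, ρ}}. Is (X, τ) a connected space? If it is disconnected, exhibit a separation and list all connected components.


(X, τ) is connected.

Find clopen sets (U ∈ τ with X ∖ U ∈ τ):
  U = ∅, X ∖ U = {κ, λ, μ, ν, ξ, ρ} — both open, so U is clopen.
  U = {κ, λ, μ, ν, ξ, ρ}, X ∖ U = ∅ — both open, so U is clopen.
Only trivial clopens (∅ and X) exist, so (X, τ) is connected.
Compute connected components by grouping points that agree on all clopens:
  component: {κ, λ, μ, ν, ξ, ρ}


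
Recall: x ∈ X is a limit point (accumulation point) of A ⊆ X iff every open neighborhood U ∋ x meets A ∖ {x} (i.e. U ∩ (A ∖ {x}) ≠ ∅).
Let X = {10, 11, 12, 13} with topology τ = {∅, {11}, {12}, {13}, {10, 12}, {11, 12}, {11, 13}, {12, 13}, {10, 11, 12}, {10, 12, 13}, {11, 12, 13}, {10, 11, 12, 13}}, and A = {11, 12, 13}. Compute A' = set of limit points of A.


A' = {10}

For each x ∈ X, list the open sets U ∈ τ with x ∈ U, then check whether U ∩ (A ∖ {x}) ≠ ∅ for every such U.
  x = 10: opens ∋ x are {10, 12}, {10, 11, 12}, {10, 12, 13}, {10, 11, 12, 13}; each meets A ∖ {10}, so x IS a limit point.
  x = 11: open {11} ∋ x has {11} ∩ (A ∖ {11}) = ∅, so x is NOT a limit point.
  x = 12: open {12} ∋ x has {12} ∩ (A ∖ {12}) = ∅, so x is NOT a limit point.
  x = 13: open {13} ∋ x has {13} ∩ (A ∖ {13}) = ∅, so x is NOT a limit point.
Collecting: A' = {10}.


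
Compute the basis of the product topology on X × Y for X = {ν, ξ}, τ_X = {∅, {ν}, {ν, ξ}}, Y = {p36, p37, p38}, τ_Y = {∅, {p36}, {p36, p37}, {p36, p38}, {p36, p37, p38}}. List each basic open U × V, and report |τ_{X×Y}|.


Basis B = {∅ × ∅, {ν} × {p36}, {ν} × {p36, p37}, {ν} × {p36, p38}, {ν, ξ} × {p36}, {ν} × {p36, p37, p38}, {ν, ξ} × {p36, p37}, {ν, ξ} × {p36, p38}, {ν, ξ} × {p36, p37, p38}}; |τ_{X×Y}| = 14.

Enumerate products U × V with U ∈ τ_X, V ∈ τ_Y (deduplicated):
  ∅ × ∅ = {} (∅)
  {ν} × {p36} = {(ν,p36)}
  {ν} × {p36, p37} = {(ν,p36), (ν,p37)}
  {ν} × {p36, p38} = {(ν,p36), (ν,p38)}
  {ν, ξ} × {p36} = {(ν,p36), (ξ,p36)}
  {ν} × {p36, p37, p38} = {(ν,p36), (ν,p37), (ν,p38)}
  {ν, ξ} × {p36, p37} = {(ν,p36), (ν,p37), (ξ,p36), (ξ,p37)}
  {ν, ξ} × {p36, p38} = {(ν,p36), (ν,p38), (ξ,p36), (ξ,p38)}
  {ν, ξ} × {p36, p37, p38} = {(ν,p36), (ν,p37), (ν,p38), (ξ,p36), (ξ,p37), (ξ,p38)}
These 9 distinct sets form the basis B.
Close under arbitrary unions to get τ_{X×Y}; counting gives |τ_{X×Y}| = 14.


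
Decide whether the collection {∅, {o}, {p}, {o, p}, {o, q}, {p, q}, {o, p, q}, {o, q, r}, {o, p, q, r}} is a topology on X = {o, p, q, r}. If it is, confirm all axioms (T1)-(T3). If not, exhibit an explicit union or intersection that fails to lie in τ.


τ is NOT a topology on X.

Axiom (T1): ∅ ∈ τ? Yes; X ∈ τ? Yes.
Axiom (T2/T3): check pairwise unions and intersections of members of τ.
Counterexample for (T3): {o, q} ∩ {p, q} = {q} ∉ τ. Therefore τ is NOT a topology.


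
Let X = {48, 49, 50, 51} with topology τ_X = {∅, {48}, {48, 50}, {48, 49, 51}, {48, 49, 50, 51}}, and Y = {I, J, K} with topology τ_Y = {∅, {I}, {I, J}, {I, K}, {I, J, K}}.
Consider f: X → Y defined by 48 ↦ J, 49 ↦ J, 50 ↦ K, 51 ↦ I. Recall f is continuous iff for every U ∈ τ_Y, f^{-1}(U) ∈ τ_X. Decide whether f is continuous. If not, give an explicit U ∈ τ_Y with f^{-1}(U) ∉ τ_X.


f is NOT continuous.

Compute f^{-1}(U) for each U ∈ τ_Y:
  U = ∅: f^{-1}(U) = ∅ ∈ τ_X ✓.
  U = {I}: f^{-1}(U) = {51} ∉ τ_X ✗.
  U = {I, J}: f^{-1}(U) = {48, 49, 51} ∈ τ_X ✓.
  U = {I, K}: f^{-1}(U) = {50, 51} ∉ τ_X ✗.
  U = {I, J, K}: f^{-1}(U) = {48, 49, 50, 51} ∈ τ_X ✓.
Found U = {I} with f^{-1}(U) = {51} not in τ_X. Therefore f is NOT continuous.


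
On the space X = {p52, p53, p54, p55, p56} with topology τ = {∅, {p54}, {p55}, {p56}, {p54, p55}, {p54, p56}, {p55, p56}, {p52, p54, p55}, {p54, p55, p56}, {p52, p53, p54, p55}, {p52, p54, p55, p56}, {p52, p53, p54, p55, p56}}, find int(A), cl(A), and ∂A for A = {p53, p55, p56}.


int(A) = {p55, p56}, cl(A) = {p52, p53, p55, p56}, ∂A = {p52, p53}.

Closed sets in (X, τ) are complements of opens:
  closed(X, τ) = {∅, {p53}, {p56}, {p52, p53}, {p53, p56}, {p52, p53, p54}, {p52, p53, p55}, {p52, p53, p56}, {p52, p53, p54, p55}, {p52, p53, p54, p56}, {p52, p53, p55, p56}, {p52, p53, p54, p55, p56}}.
int(A) = ⋃ {U ∈ τ : U ⊆ A}. Opens contained in A: ∅, {p55}, {p56}, {p55, p56}.
Taking the union of these: int(A) = {p55, p56}.
cl(A) = ⋂ {C closed : A ⊆ C}. Closed sets containing A: {p52, p53, p55, p56}, {p52, p53, p54, p55, p56}.
Intersecting these: cl(A) = {p52, p53, p55, p56}.
∂A = cl(A) ∖ int(A) = {p52, p53, p55, p56} ∖ {p55, p56} = {p52, p53}.


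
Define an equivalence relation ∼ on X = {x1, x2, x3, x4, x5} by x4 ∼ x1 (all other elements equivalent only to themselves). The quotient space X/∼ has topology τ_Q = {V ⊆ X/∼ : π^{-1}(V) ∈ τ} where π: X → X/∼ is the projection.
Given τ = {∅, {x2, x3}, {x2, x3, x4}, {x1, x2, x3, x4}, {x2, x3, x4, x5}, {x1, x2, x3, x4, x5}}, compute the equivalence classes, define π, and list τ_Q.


X/∼ = {[x1=x4], [x2], [x3], [x5]}; |τ_Q| = 4.

Equivalence classes: [x1=x4], [x2], [x3], [x5].
Quotient map π: X → X/∼ sends x1 ↦ [x1=x4], x2 ↦ [x2], x3 ↦ [x3], x4 ↦ [x1=x4], x5 ↦ [x5].
For each subset V ⊆ X/∼, compute π^{-1}(V) ⊆ X and check whether π^{-1}(V) ∈ τ. V is open in τ_Q iff π^{-1}(V) ∈ τ.
  V = {}: π^{-1}(V) = ∅ ∈ τ ✓.
  V = {[x1=x4]}: π^{-1}(V) = {x1, x4} ∉ τ ✗.
  V = {[x2]}: π^{-1}(V) = {x2} ∉ τ ✗.
  V = {[x1=x4], [x2]}: π^{-1}(V) = {x1, x2, x4} ∉ τ ✗.
  V = {[x3]}: π^{-1}(V) = {x3} ∉ τ ✗.
  V = {[x1=x4], [x3]}: π^{-1}(V) = {x1, x3, x4} ∉ τ ✗.
  V = {[x2], [x3]}: π^{-1}(V) = {x2, x3} ∈ τ ✓.
  V = {[x1=x4], [x2], [x3]}: π^{-1}(V) = {x1, x2, x3, x4} ∈ τ ✓.
  V = {[x5]}: π^{-1}(V) = {x5} ∉ τ ✗.
  V = {[x1=x4], [x5]}: π^{-1}(V) = {x1, x4, x5} ∉ τ ✗.
  V = {[x2], [x5]}: π^{-1}(V) = {x2, x5} ∉ τ ✗.
  V = {[x1=x4], [x2], [x5]}: π^{-1}(V) = {x1, x2, x4, x5} ∉ τ ✗.
  V = {[x3], [x5]}: π^{-1}(V) = {x3, x5} ∉ τ ✗.
  V = {[x1=x4], [x3], [x5]}: π^{-1}(V) = {x1, x3, x4, x5} ∉ τ ✗.
  V = {[x2], [x3], [x5]}: π^{-1}(V) = {x2, x3, x5} ∉ τ ✗.
  V = {[x1=x4], [x2], [x3], [x5]}: π^{-1}(V) = {x1, x2, x3, x4, x5} ∈ τ ✓.
Open sets in the quotient: τ_Q = {{}, {[x2], [x3]}, {[x1=x4], [x2], [x3]}, {[x1=x4], [x2], [x3], [x5]}} (4 elements).


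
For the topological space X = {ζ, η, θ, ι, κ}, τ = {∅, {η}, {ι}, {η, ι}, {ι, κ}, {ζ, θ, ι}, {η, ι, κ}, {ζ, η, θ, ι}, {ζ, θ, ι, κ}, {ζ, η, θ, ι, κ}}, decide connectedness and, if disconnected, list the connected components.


(X, τ) is disconnected; components = [{η}, {ζ, θ, ι, κ}].

Find clopen sets (U ∈ τ with X ∖ U ∈ τ):
  U = ∅, X ∖ U = {ζ, η, θ, ι, κ} — both open, so U is clopen.
  U = {η}, X ∖ U = {ζ, θ, ι, κ} — both open, so U is clopen.
  U = {ζ, θ, ι, κ}, X ∖ U = {η} — both open, so U is clopen.
  U = {ζ, η, θ, ι, κ}, X ∖ U = ∅ — both open, so U is clopen.
Nontrivial clopen(s) exist: e.g. {ζ, θ, ι, κ}. So (X, τ) is disconnected.
Compute connected components by grouping points that agree on all clopens:
  component: {η}
  component: {ζ, θ, ι, κ}


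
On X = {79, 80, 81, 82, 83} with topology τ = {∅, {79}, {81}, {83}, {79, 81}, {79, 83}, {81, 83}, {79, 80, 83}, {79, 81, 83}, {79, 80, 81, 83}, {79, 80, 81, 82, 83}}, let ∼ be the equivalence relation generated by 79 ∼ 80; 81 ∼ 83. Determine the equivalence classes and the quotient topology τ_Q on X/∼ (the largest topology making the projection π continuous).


X/∼ = {[79=80], [81=83], [82]}; |τ_Q| = 4.

Equivalence classes: [79=80], [81=83], [82].
Quotient map π: X → X/∼ sends 79 ↦ [79=80], 80 ↦ [79=80], 81 ↦ [81=83], 82 ↦ [82], 83 ↦ [81=83].
For each subset V ⊆ X/∼, compute π^{-1}(V) ⊆ X and check whether π^{-1}(V) ∈ τ. V is open in τ_Q iff π^{-1}(V) ∈ τ.
  V = {}: π^{-1}(V) = ∅ ∈ τ ✓.
  V = {[79=80]}: π^{-1}(V) = {79, 80} ∉ τ ✗.
  V = {[81=83]}: π^{-1}(V) = {81, 83} ∈ τ ✓.
  V = {[79=80], [81=83]}: π^{-1}(V) = {79, 80, 81, 83} ∈ τ ✓.
  V = {[82]}: π^{-1}(V) = {82} ∉ τ ✗.
  V = {[79=80], [82]}: π^{-1}(V) = {79, 80, 82} ∉ τ ✗.
  V = {[81=83], [82]}: π^{-1}(V) = {81, 82, 83} ∉ τ ✗.
  V = {[79=80], [81=83], [82]}: π^{-1}(V) = {79, 80, 81, 82, 83} ∈ τ ✓.
Open sets in the quotient: τ_Q = {{}, {[81=83]}, {[79=80], [81=83]}, {[79=80], [81=83], [82]}} (4 elements).


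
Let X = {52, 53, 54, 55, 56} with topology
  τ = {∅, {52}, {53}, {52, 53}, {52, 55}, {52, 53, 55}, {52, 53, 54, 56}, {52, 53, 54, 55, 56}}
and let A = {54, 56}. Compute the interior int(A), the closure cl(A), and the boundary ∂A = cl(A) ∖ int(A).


int(A) = ∅, cl(A) = {54, 56}, ∂A = {54, 56}.

Closed sets in (X, τ) are complements of opens:
  closed(X, τ) = {∅, {55}, {54, 56}, {53, 54, 56}, {54, 55, 56}, {52, 54, 55, 56}, {53, 54, 55, 56}, {52, 53, 54, 55, 56}}.
int(A) = ⋃ {U ∈ τ : U ⊆ A}. Opens contained in A: ∅.
Taking the union of these: int(A) = ∅.
cl(A) = ⋂ {C closed : A ⊆ C}. Closed sets containing A: {54, 56}, {53, 54, 56}, {54, 55, 56}, {52, 54, 55, 56}, {53, 54, 55, 56}, {52, 53, 54, 55, 56}.
Intersecting these: cl(A) = {54, 56}.
∂A = cl(A) ∖ int(A) = {54, 56} ∖ ∅ = {54, 56}.


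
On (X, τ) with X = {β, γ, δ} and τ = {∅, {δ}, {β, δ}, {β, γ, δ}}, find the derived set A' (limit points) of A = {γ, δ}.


A' = {β, γ}

For each x ∈ X, list the open sets U ∈ τ with x ∈ U, then check whether U ∩ (A ∖ {x}) ≠ ∅ for every such U.
  x = β: opens ∋ x are {β, δ}, {β, γ, δ}; each meets A ∖ {β}, so x IS a limit point.
  x = γ: opens ∋ x are {β, γ, δ}; each meets A ∖ {γ}, so x IS a limit point.
  x = δ: open {δ} ∋ x has {δ} ∩ (A ∖ {δ}) = ∅, so x is NOT a limit point.
Collecting: A' = {β, γ}.


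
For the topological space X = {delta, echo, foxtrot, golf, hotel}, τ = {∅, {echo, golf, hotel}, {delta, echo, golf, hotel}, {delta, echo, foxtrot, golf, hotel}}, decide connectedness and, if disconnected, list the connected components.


(X, τ) is connected.

Find clopen sets (U ∈ τ with X ∖ U ∈ τ):
  U = ∅, X ∖ U = {delta, echo, foxtrot, golf, hotel} — both open, so U is clopen.
  U = {delta, echo, foxtrot, golf, hotel}, X ∖ U = ∅ — both open, so U is clopen.
Only trivial clopens (∅ and X) exist, so (X, τ) is connected.
Compute connected components by grouping points that agree on all clopens:
  component: {delta, echo, foxtrot, golf, hotel}


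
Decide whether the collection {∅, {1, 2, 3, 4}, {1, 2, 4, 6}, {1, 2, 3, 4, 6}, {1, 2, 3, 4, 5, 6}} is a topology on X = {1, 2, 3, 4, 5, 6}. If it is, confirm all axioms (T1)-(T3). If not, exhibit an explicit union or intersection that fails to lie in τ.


τ is NOT a topology on X.

Axiom (T1): ∅ ∈ τ? Yes; X ∈ τ? Yes.
Axiom (T2/T3): check pairwise unions and intersections of members of τ.
Counterexample for (T3): {1, 2, 3, 4} ∩ {1, 2, 4, 6} = {1, 2, 4} ∉ τ. Therefore τ is NOT a topology.


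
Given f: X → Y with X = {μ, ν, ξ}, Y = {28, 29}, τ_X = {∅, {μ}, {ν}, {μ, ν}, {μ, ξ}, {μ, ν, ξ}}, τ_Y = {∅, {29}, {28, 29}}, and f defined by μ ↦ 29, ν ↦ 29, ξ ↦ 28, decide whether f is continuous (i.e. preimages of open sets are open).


f IS continuous.

Compute f^{-1}(U) for each U ∈ τ_Y:
  U = ∅: f^{-1}(U) = ∅ ∈ τ_X ✓.
  U = {29}: f^{-1}(U) = {μ, ν} ∈ τ_X ✓.
  U = {28, 29}: f^{-1}(U) = {μ, ν, ξ} ∈ τ_X ✓.
Every preimage lies in τ_X, so f IS continuous.


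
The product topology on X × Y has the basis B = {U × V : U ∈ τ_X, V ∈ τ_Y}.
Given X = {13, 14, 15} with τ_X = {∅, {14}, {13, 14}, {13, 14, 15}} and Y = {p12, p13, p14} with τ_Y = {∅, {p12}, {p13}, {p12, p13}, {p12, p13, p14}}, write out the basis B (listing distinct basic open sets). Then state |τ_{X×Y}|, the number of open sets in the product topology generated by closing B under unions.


Basis B = {∅ × ∅, {14} × {p12}, {14} × {p13}, {13, 14} × {p12}, {13, 14} × {p13}, {14} × {p12, p13}, {13, 14, 15} × {p12}, {13, 14, 15} × {p13}, {14} × {p12, p13, p14}, {13, 14} × {p12, p13}, {13, 14} × {p12, p13, p14}, {13, 14, 15} × {p12, p13}, {13, 14, 15} × {p12, p13, p14}}; |τ_{X×Y}| = 30.

Enumerate products U × V with U ∈ τ_X, V ∈ τ_Y (deduplicated):
  ∅ × ∅ = {} (∅)
  {14} × {p12} = {(14,p12)}
  {14} × {p13} = {(14,p13)}
  {13, 14} × {p12} = {(13,p12), (14,p12)}
  {13, 14} × {p13} = {(13,p13), (14,p13)}
  {14} × {p12, p13} = {(14,p12), (14,p13)}
  {13, 14, 15} × {p12} = {(13,p12), (14,p12), (15,p12)}
  {13, 14, 15} × {p13} = {(13,p13), (14,p13), (15,p13)}
  {14} × {p12, p13, p14} = {(14,p12), (14,p13), (14,p14)}
  {13, 14} × {p12, p13} = {(13,p12), (13,p13), (14,p12), (14,p13)}
  {13, 14} × {p12, p13, p14} = {(13,p12), (13,p13), (13,p14), (14,p12), (14,p13), (14,p14)}
  {13, 14, 15} × {p12, p13} = {(13,p12), (13,p13), (14,p12), (14,p13), (15,p12), (15,p13)}
  {13, 14, 15} × {p12, p13, p14} = {(13,p12), (13,p13), (13,p14), (14,p12), (14,p13), (14,p14), (15,p12), (15,p13), (15,p14)}
These 13 distinct sets form the basis B.
Close under arbitrary unions to get τ_{X×Y}; counting gives |τ_{X×Y}| = 30.


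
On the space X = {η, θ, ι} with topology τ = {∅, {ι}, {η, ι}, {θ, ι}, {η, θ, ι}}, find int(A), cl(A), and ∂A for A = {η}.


int(A) = ∅, cl(A) = {η}, ∂A = {η}.

Closed sets in (X, τ) are complements of opens:
  closed(X, τ) = {∅, {η}, {θ}, {η, θ}, {η, θ, ι}}.
int(A) = ⋃ {U ∈ τ : U ⊆ A}. Opens contained in A: ∅.
Taking the union of these: int(A) = ∅.
cl(A) = ⋂ {C closed : A ⊆ C}. Closed sets containing A: {η}, {η, θ}, {η, θ, ι}.
Intersecting these: cl(A) = {η}.
∂A = cl(A) ∖ int(A) = {η} ∖ ∅ = {η}.


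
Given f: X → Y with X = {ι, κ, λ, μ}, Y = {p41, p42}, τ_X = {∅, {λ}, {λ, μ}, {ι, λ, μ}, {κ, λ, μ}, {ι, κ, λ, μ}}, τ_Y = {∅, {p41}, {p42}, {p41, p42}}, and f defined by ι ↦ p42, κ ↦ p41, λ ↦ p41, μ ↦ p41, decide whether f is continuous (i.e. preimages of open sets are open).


f is NOT continuous.

Compute f^{-1}(U) for each U ∈ τ_Y:
  U = ∅: f^{-1}(U) = ∅ ∈ τ_X ✓.
  U = {p41}: f^{-1}(U) = {κ, λ, μ} ∈ τ_X ✓.
  U = {p42}: f^{-1}(U) = {ι} ∉ τ_X ✗.
  U = {p41, p42}: f^{-1}(U) = {ι, κ, λ, μ} ∈ τ_X ✓.
Found U = {p42} with f^{-1}(U) = {ι} not in τ_X. Therefore f is NOT continuous.


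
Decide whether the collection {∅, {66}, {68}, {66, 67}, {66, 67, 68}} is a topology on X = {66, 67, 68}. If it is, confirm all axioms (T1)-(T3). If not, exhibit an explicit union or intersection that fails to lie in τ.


τ is NOT a topology on X.

Axiom (T1): ∅ ∈ τ? Yes; X ∈ τ? Yes.
Axiom (T2/T3): check pairwise unions and intersections of members of τ.
Counterexample for (T2): {66} ∪ {68} = {66, 68} ∉ τ. Therefore τ is NOT a topology.


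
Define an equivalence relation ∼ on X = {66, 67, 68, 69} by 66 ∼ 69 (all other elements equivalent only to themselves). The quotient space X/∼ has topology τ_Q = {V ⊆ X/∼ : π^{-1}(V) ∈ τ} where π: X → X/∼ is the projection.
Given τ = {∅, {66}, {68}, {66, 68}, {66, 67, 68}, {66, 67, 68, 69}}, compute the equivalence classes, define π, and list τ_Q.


X/∼ = {[66=69], [67], [68]}; |τ_Q| = 3.

Equivalence classes: [66=69], [67], [68].
Quotient map π: X → X/∼ sends 66 ↦ [66=69], 67 ↦ [67], 68 ↦ [68], 69 ↦ [66=69].
For each subset V ⊆ X/∼, compute π^{-1}(V) ⊆ X and check whether π^{-1}(V) ∈ τ. V is open in τ_Q iff π^{-1}(V) ∈ τ.
  V = {}: π^{-1}(V) = ∅ ∈ τ ✓.
  V = {[66=69]}: π^{-1}(V) = {66, 69} ∉ τ ✗.
  V = {[67]}: π^{-1}(V) = {67} ∉ τ ✗.
  V = {[66=69], [67]}: π^{-1}(V) = {66, 67, 69} ∉ τ ✗.
  V = {[68]}: π^{-1}(V) = {68} ∈ τ ✓.
  V = {[66=69], [68]}: π^{-1}(V) = {66, 68, 69} ∉ τ ✗.
  V = {[67], [68]}: π^{-1}(V) = {67, 68} ∉ τ ✗.
  V = {[66=69], [67], [68]}: π^{-1}(V) = {66, 67, 68, 69} ∈ τ ✓.
Open sets in the quotient: τ_Q = {{}, {[68]}, {[66=69], [67], [68]}} (3 elements).


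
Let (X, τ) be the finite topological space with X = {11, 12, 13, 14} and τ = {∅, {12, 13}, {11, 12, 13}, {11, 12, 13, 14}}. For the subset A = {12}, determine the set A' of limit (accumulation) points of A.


A' = {11, 13, 14}

For each x ∈ X, list the open sets U ∈ τ with x ∈ U, then check whether U ∩ (A ∖ {x}) ≠ ∅ for every such U.
  x = 11: opens ∋ x are {11, 12, 13}, {11, 12, 13, 14}; each meets A ∖ {11}, so x IS a limit point.
  x = 12: open {12, 13} ∋ x has {12, 13} ∩ (A ∖ {12}) = ∅, so x is NOT a limit point.
  x = 13: opens ∋ x are {12, 13}, {11, 12, 13}, {11, 12, 13, 14}; each meets A ∖ {13}, so x IS a limit point.
  x = 14: opens ∋ x are {11, 12, 13, 14}; each meets A ∖ {14}, so x IS a limit point.
Collecting: A' = {11, 13, 14}.


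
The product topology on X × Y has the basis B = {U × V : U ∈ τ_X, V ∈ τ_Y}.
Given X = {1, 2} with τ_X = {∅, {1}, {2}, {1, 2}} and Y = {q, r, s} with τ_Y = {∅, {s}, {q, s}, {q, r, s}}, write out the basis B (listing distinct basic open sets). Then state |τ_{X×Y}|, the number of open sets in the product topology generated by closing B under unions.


Basis B = {∅ × ∅, {1} × {s}, {2} × {s}, {1} × {q, s}, {1, 2} × {s}, {2} × {q, s}, {1} × {q, r, s}, {2} × {q, r, s}, {1, 2} × {q, s}, {1, 2} × {q, r, s}}; |τ_{X×Y}| = 16.

Enumerate products U × V with U ∈ τ_X, V ∈ τ_Y (deduplicated):
  ∅ × ∅ = {} (∅)
  {1} × {s} = {(1,s)}
  {2} × {s} = {(2,s)}
  {1} × {q, s} = {(1,q), (1,s)}
  {1, 2} × {s} = {(1,s), (2,s)}
  {2} × {q, s} = {(2,q), (2,s)}
  {1} × {q, r, s} = {(1,q), (1,r), (1,s)}
  {2} × {q, r, s} = {(2,q), (2,r), (2,s)}
  {1, 2} × {q, s} = {(1,q), (1,s), (2,q), (2,s)}
  {1, 2} × {q, r, s} = {(1,q), (1,r), (1,s), (2,q), (2,r), (2,s)}
These 10 distinct sets form the basis B.
Close under arbitrary unions to get τ_{X×Y}; counting gives |τ_{X×Y}| = 16.


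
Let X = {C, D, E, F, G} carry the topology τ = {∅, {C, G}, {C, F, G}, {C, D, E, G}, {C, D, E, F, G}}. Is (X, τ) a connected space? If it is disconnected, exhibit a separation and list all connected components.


(X, τ) is connected.

Find clopen sets (U ∈ τ with X ∖ U ∈ τ):
  U = ∅, X ∖ U = {C, D, E, F, G} — both open, so U is clopen.
  U = {C, D, E, F, G}, X ∖ U = ∅ — both open, so U is clopen.
Only trivial clopens (∅ and X) exist, so (X, τ) is connected.
Compute connected components by grouping points that agree on all clopens:
  component: {C, D, E, F, G}


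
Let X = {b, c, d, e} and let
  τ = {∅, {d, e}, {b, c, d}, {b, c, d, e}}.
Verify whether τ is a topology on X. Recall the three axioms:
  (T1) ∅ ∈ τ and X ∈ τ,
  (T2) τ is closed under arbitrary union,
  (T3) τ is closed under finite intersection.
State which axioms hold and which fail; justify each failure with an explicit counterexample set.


τ is NOT a topology on X.

Axiom (T1): ∅ ∈ τ? Yes; X ∈ τ? Yes.
Axiom (T2/T3): check pairwise unions and intersections of members of τ.
Counterexample for (T3): {d, e} ∩ {b, c, d} = {d} ∉ τ. Therefore τ is NOT a topology.


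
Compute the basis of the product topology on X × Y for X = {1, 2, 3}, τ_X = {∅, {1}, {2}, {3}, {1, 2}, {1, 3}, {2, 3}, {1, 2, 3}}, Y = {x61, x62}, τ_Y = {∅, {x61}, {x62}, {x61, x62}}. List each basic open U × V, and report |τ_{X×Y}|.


Basis B = {∅ × ∅, {1} × {x61}, {1} × {x62}, {2} × {x61}, {2} × {x62}, {3} × {x61}, {3} × {x62}, {1} × {x61, x62}, {1, 2} × {x61}, {1, 3} × {x61}, {1, 2} × {x62}, {1, 3} × {x62}, {2} × {x61, x62}, {2, 3} × {x61}, {2, 3} × {x62}, {3} × {x61, x62}, {1, 2, 3} × {x61}, {1, 2, 3} × {x62}, {1, 2} × {x61, x62}, {1, 3} × {x61, x62}, {2, 3} × {x61, x62}, {1, 2, 3} × {x61, x62}}; |τ_{X×Y}| = 64.

Enumerate products U × V with U ∈ τ_X, V ∈ τ_Y (deduplicated):
  ∅ × ∅ = {} (∅)
  {1} × {x61} = {(1,x61)}
  {1} × {x62} = {(1,x62)}
  {2} × {x61} = {(2,x61)}
  {2} × {x62} = {(2,x62)}
  {3} × {x61} = {(3,x61)}
  {3} × {x62} = {(3,x62)}
  {1} × {x61, x62} = {(1,x61), (1,x62)}
  {1, 2} × {x61} = {(1,x61), (2,x61)}
  {1, 3} × {x61} = {(1,x61), (3,x61)}
  {1, 2} × {x62} = {(1,x62), (2,x62)}
  {1, 3} × {x62} = {(1,x62), (3,x62)}
  {2} × {x61, x62} = {(2,x61), (2,x62)}
  {2, 3} × {x61} = {(2,x61), (3,x61)}
  {2, 3} × {x62} = {(2,x62), (3,x62)}
  {3} × {x61, x62} = {(3,x61), (3,x62)}
  {1, 2, 3} × {x61} = {(1,x61), (2,x61), (3,x61)}
  {1, 2, 3} × {x62} = {(1,x62), (2,x62), (3,x62)}
  {1, 2} × {x61, x62} = {(1,x61), (1,x62), (2,x61), (2,x62)}
  {1, 3} × {x61, x62} = {(1,x61), (1,x62), (3,x61), (3,x62)}
  {2, 3} × {x61, x62} = {(2,x61), (2,x62), (3,x61), (3,x62)}
  {1, 2, 3} × {x61, x62} = {(1,x61), (1,x62), (2,x61), (2,x62), (3,x61), (3,x62)}
These 22 distinct sets form the basis B.
Close under arbitrary unions to get τ_{X×Y}; counting gives |τ_{X×Y}| = 64.


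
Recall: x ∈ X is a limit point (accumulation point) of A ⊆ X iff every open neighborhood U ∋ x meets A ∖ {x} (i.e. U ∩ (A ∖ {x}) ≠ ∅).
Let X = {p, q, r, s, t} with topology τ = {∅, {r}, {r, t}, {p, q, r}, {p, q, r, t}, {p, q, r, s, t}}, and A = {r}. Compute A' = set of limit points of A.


A' = {p, q, s, t}

For each x ∈ X, list the open sets U ∈ τ with x ∈ U, then check whether U ∩ (A ∖ {x}) ≠ ∅ for every such U.
  x = p: opens ∋ x are {p, q, r}, {p, q, r, t}, {p, q, r, s, t}; each meets A ∖ {p}, so x IS a limit point.
  x = q: opens ∋ x are {p, q, r}, {p, q, r, t}, {p, q, r, s, t}; each meets A ∖ {q}, so x IS a limit point.
  x = r: open {r} ∋ x has {r} ∩ (A ∖ {r}) = ∅, so x is NOT a limit point.
  x = s: opens ∋ x are {p, q, r, s, t}; each meets A ∖ {s}, so x IS a limit point.
  x = t: opens ∋ x are {r, t}, {p, q, r, t}, {p, q, r, s, t}; each meets A ∖ {t}, so x IS a limit point.
Collecting: A' = {p, q, s, t}.


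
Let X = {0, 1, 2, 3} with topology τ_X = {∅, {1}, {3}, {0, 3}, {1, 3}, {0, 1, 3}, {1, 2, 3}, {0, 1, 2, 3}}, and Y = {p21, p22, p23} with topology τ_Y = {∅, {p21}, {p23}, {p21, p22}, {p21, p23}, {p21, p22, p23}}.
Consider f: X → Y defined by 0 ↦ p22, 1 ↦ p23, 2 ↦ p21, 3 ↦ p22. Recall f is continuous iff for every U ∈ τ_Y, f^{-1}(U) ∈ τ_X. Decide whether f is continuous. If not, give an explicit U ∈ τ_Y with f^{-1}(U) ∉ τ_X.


f is NOT continuous.

Compute f^{-1}(U) for each U ∈ τ_Y:
  U = ∅: f^{-1}(U) = ∅ ∈ τ_X ✓.
  U = {p21}: f^{-1}(U) = {2} ∉ τ_X ✗.
  U = {p23}: f^{-1}(U) = {1} ∈ τ_X ✓.
  U = {p21, p22}: f^{-1}(U) = {0, 2, 3} ∉ τ_X ✗.
  U = {p21, p23}: f^{-1}(U) = {1, 2} ∉ τ_X ✗.
  U = {p21, p22, p23}: f^{-1}(U) = {0, 1, 2, 3} ∈ τ_X ✓.
Found U = {p21} with f^{-1}(U) = {2} not in τ_X. Therefore f is NOT continuous.


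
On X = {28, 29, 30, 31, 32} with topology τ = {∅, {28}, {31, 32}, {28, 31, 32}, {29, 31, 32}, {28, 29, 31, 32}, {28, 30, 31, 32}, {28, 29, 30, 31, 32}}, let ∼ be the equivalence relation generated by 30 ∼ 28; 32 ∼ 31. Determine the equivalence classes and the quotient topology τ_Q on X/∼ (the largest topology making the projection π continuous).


X/∼ = {[28=30], [29], [31=32]}; |τ_Q| = 5.

Equivalence classes: [28=30], [29], [31=32].
Quotient map π: X → X/∼ sends 28 ↦ [28=30], 29 ↦ [29], 30 ↦ [28=30], 31 ↦ [31=32], 32 ↦ [31=32].
For each subset V ⊆ X/∼, compute π^{-1}(V) ⊆ X and check whether π^{-1}(V) ∈ τ. V is open in τ_Q iff π^{-1}(V) ∈ τ.
  V = {}: π^{-1}(V) = ∅ ∈ τ ✓.
  V = {[28=30]}: π^{-1}(V) = {28, 30} ∉ τ ✗.
  V = {[29]}: π^{-1}(V) = {29} ∉ τ ✗.
  V = {[28=30], [29]}: π^{-1}(V) = {28, 29, 30} ∉ τ ✗.
  V = {[31=32]}: π^{-1}(V) = {31, 32} ∈ τ ✓.
  V = {[28=30], [31=32]}: π^{-1}(V) = {28, 30, 31, 32} ∈ τ ✓.
  V = {[29], [31=32]}: π^{-1}(V) = {29, 31, 32} ∈ τ ✓.
  V = {[28=30], [29], [31=32]}: π^{-1}(V) = {28, 29, 30, 31, 32} ∈ τ ✓.
Open sets in the quotient: τ_Q = {{}, {[31=32]}, {[28=30], [31=32]}, {[29], [31=32]}, {[28=30], [29], [31=32]}} (5 elements).


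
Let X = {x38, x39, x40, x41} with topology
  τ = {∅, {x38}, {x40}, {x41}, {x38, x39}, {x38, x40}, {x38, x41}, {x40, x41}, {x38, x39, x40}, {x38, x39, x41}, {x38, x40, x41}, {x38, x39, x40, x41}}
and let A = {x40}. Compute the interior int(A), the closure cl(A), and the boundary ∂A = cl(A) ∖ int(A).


int(A) = {x40}, cl(A) = {x40}, ∂A = ∅.

Closed sets in (X, τ) are complements of opens:
  closed(X, τ) = {∅, {x39}, {x40}, {x41}, {x38, x39}, {x39, x40}, {x39, x41}, {x40, x41}, {x38, x39, x40}, {x38, x39, x41}, {x39, x40, x41}, {x38, x39, x40, x41}}.
int(A) = ⋃ {U ∈ τ : U ⊆ A}. Opens contained in A: ∅, {x40}.
Taking the union of these: int(A) = {x40}.
cl(A) = ⋂ {C closed : A ⊆ C}. Closed sets containing A: {x40}, {x39, x40}, {x40, x41}, {x38, x39, x40}, {x39, x40, x41}, {x38, x39, x40, x41}.
Intersecting these: cl(A) = {x40}.
∂A = cl(A) ∖ int(A) = {x40} ∖ {x40} = ∅.


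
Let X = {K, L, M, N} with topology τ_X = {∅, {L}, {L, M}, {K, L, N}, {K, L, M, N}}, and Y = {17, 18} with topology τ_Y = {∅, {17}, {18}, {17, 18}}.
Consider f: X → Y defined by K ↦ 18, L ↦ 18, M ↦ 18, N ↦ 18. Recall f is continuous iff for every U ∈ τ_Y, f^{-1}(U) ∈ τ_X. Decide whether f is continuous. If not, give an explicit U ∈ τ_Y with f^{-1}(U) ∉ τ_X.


f IS continuous.

Compute f^{-1}(U) for each U ∈ τ_Y:
  U = ∅: f^{-1}(U) = ∅ ∈ τ_X ✓.
  U = {17}: f^{-1}(U) = ∅ ∈ τ_X ✓.
  U = {18}: f^{-1}(U) = {K, L, M, N} ∈ τ_X ✓.
  U = {17, 18}: f^{-1}(U) = {K, L, M, N} ∈ τ_X ✓.
Every preimage lies in τ_X, so f IS continuous.


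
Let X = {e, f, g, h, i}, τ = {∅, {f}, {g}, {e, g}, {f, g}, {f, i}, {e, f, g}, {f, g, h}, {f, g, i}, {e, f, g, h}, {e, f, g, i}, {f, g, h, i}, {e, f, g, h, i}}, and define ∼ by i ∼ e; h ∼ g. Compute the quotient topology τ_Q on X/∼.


X/∼ = {[e=i], [f], [g=h]}; |τ_Q| = 4.

Equivalence classes: [e=i], [f], [g=h].
Quotient map π: X → X/∼ sends e ↦ [e=i], f ↦ [f], g ↦ [g=h], h ↦ [g=h], i ↦ [e=i].
For each subset V ⊆ X/∼, compute π^{-1}(V) ⊆ X and check whether π^{-1}(V) ∈ τ. V is open in τ_Q iff π^{-1}(V) ∈ τ.
  V = {}: π^{-1}(V) = ∅ ∈ τ ✓.
  V = {[e=i]}: π^{-1}(V) = {e, i} ∉ τ ✗.
  V = {[f]}: π^{-1}(V) = {f} ∈ τ ✓.
  V = {[e=i], [f]}: π^{-1}(V) = {e, f, i} ∉ τ ✗.
  V = {[g=h]}: π^{-1}(V) = {g, h} ∉ τ ✗.
  V = {[e=i], [g=h]}: π^{-1}(V) = {e, g, h, i} ∉ τ ✗.
  V = {[f], [g=h]}: π^{-1}(V) = {f, g, h} ∈ τ ✓.
  V = {[e=i], [f], [g=h]}: π^{-1}(V) = {e, f, g, h, i} ∈ τ ✓.
Open sets in the quotient: τ_Q = {{}, {[f]}, {[f], [g=h]}, {[e=i], [f], [g=h]}} (4 elements).


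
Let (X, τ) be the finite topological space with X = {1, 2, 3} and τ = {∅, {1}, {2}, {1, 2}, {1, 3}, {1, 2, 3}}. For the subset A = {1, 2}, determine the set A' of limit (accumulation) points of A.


A' = {3}

For each x ∈ X, list the open sets U ∈ τ with x ∈ U, then check whether U ∩ (A ∖ {x}) ≠ ∅ for every such U.
  x = 1: open {1} ∋ x has {1} ∩ (A ∖ {1}) = ∅, so x is NOT a limit point.
  x = 2: open {2} ∋ x has {2} ∩ (A ∖ {2}) = ∅, so x is NOT a limit point.
  x = 3: opens ∋ x are {1, 3}, {1, 2, 3}; each meets A ∖ {3}, so x IS a limit point.
Collecting: A' = {3}.


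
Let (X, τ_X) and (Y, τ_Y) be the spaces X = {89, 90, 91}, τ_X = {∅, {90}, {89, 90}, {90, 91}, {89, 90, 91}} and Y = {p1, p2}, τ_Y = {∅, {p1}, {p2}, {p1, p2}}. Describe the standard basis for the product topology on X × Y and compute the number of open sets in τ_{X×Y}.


Basis B = {∅ × ∅, {90} × {p1}, {90} × {p2}, {89, 90} × {p1}, {89, 90} × {p2}, {90} × {p1, p2}, {90, 91} × {p1}, {90, 91} × {p2}, {89, 90, 91} × {p1}, {89, 90, 91} × {p2}, {89, 90} × {p1, p2}, {90, 91} × {p1, p2}, {89, 90, 91} × {p1, p2}}; |τ_{X×Y}| = 25.

Enumerate products U × V with U ∈ τ_X, V ∈ τ_Y (deduplicated):
  ∅ × ∅ = {} (∅)
  {90} × {p1} = {(90,p1)}
  {90} × {p2} = {(90,p2)}
  {89, 90} × {p1} = {(89,p1), (90,p1)}
  {89, 90} × {p2} = {(89,p2), (90,p2)}
  {90} × {p1, p2} = {(90,p1), (90,p2)}
  {90, 91} × {p1} = {(90,p1), (91,p1)}
  {90, 91} × {p2} = {(90,p2), (91,p2)}
  {89, 90, 91} × {p1} = {(89,p1), (90,p1), (91,p1)}
  {89, 90, 91} × {p2} = {(89,p2), (90,p2), (91,p2)}
  {89, 90} × {p1, p2} = {(89,p1), (89,p2), (90,p1), (90,p2)}
  {90, 91} × {p1, p2} = {(90,p1), (90,p2), (91,p1), (91,p2)}
  {89, 90, 91} × {p1, p2} = {(89,p1), (89,p2), (90,p1), (90,p2), (91,p1), (91,p2)}
These 13 distinct sets form the basis B.
Close under arbitrary unions to get τ_{X×Y}; counting gives |τ_{X×Y}| = 25.


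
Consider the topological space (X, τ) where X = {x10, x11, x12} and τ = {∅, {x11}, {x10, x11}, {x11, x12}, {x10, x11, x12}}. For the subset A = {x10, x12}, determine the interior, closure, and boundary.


int(A) = ∅, cl(A) = {x10, x12}, ∂A = {x10, x12}.

Closed sets in (X, τ) are complements of opens:
  closed(X, τ) = {∅, {x10}, {x12}, {x10, x12}, {x10, x11, x12}}.
int(A) = ⋃ {U ∈ τ : U ⊆ A}. Opens contained in A: ∅.
Taking the union of these: int(A) = ∅.
cl(A) = ⋂ {C closed : A ⊆ C}. Closed sets containing A: {x10, x12}, {x10, x11, x12}.
Intersecting these: cl(A) = {x10, x12}.
∂A = cl(A) ∖ int(A) = {x10, x12} ∖ ∅ = {x10, x12}.


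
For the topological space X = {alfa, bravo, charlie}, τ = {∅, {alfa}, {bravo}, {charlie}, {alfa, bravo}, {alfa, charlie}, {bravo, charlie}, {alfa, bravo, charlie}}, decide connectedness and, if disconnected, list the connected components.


(X, τ) is disconnected; components = [{alfa}, {bravo}, {charlie}].

Find clopen sets (U ∈ τ with X ∖ U ∈ τ):
  U = ∅, X ∖ U = {alfa, bravo, charlie} — both open, so U is clopen.
  U = {alfa}, X ∖ U = {bravo, charlie} — both open, so U is clopen.
  U = {bravo}, X ∖ U = {alfa, charlie} — both open, so U is clopen.
  U = {charlie}, X ∖ U = {alfa, bravo} — both open, so U is clopen.
  U = {alfa, bravo}, X ∖ U = {charlie} — both open, so U is clopen.
  U = {alfa, charlie}, X ∖ U = {bravo} — both open, so U is clopen.
  U = {bravo, charlie}, X ∖ U = {alfa} — both open, so U is clopen.
  U = {alfa, bravo, charlie}, X ∖ U = ∅ — both open, so U is clopen.
Nontrivial clopen(s) exist: e.g. {alfa}. So (X, τ) is disconnected.
Compute connected components by grouping points that agree on all clopens:
  component: {alfa}
  component: {bravo}
  component: {charlie}


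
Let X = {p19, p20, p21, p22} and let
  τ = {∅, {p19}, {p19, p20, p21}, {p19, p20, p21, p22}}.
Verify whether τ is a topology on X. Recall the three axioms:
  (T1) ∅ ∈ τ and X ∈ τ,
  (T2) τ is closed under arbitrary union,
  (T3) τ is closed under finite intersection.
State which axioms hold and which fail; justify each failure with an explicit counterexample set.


τ IS a topology on X.

Axiom (T1): ∅ ∈ τ? Yes; X ∈ τ? Yes.
Axiom (T2/T3): check pairwise unions and intersections of members of τ.
All pairwise intersections and unions checked — each lies in τ. Therefore τ satisfies (T1), (T2), (T3): it IS a topology on X.


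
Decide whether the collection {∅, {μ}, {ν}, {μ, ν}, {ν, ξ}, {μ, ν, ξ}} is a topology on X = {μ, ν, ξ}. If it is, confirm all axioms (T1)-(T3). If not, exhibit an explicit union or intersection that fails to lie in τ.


τ IS a topology on X.

Axiom (T1): ∅ ∈ τ? Yes; X ∈ τ? Yes.
Axiom (T2/T3): check pairwise unions and intersections of members of τ.
All pairwise intersections and unions checked — each lies in τ. Therefore τ satisfies (T1), (T2), (T3): it IS a topology on X.


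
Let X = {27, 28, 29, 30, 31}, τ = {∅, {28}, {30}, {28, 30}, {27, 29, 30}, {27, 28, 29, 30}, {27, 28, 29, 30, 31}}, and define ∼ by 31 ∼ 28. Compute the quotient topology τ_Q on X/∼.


X/∼ = {[27], [28=31], [29], [30]}; |τ_Q| = 4.

Equivalence classes: [27], [28=31], [29], [30].
Quotient map π: X → X/∼ sends 27 ↦ [27], 28 ↦ [28=31], 29 ↦ [29], 30 ↦ [30], 31 ↦ [28=31].
For each subset V ⊆ X/∼, compute π^{-1}(V) ⊆ X and check whether π^{-1}(V) ∈ τ. V is open in τ_Q iff π^{-1}(V) ∈ τ.
  V = {}: π^{-1}(V) = ∅ ∈ τ ✓.
  V = {[27]}: π^{-1}(V) = {27} ∉ τ ✗.
  V = {[28=31]}: π^{-1}(V) = {28, 31} ∉ τ ✗.
  V = {[27], [28=31]}: π^{-1}(V) = {27, 28, 31} ∉ τ ✗.
  V = {[29]}: π^{-1}(V) = {29} ∉ τ ✗.
  V = {[27], [29]}: π^{-1}(V) = {27, 29} ∉ τ ✗.
  V = {[28=31], [29]}: π^{-1}(V) = {28, 29, 31} ∉ τ ✗.
  V = {[27], [28=31], [29]}: π^{-1}(V) = {27, 28, 29, 31} ∉ τ ✗.
  V = {[30]}: π^{-1}(V) = {30} ∈ τ ✓.
  V = {[27], [30]}: π^{-1}(V) = {27, 30} ∉ τ ✗.
  V = {[28=31], [30]}: π^{-1}(V) = {28, 30, 31} ∉ τ ✗.
  V = {[27], [28=31], [30]}: π^{-1}(V) = {27, 28, 30, 31} ∉ τ ✗.
  V = {[29], [30]}: π^{-1}(V) = {29, 30} ∉ τ ✗.
  V = {[27], [29], [30]}: π^{-1}(V) = {27, 29, 30} ∈ τ ✓.
  V = {[28=31], [29], [30]}: π^{-1}(V) = {28, 29, 30, 31} ∉ τ ✗.
  V = {[27], [28=31], [29], [30]}: π^{-1}(V) = {27, 28, 29, 30, 31} ∈ τ ✓.
Open sets in the quotient: τ_Q = {{}, {[30]}, {[27], [29], [30]}, {[27], [28=31], [29], [30]}} (4 elements).


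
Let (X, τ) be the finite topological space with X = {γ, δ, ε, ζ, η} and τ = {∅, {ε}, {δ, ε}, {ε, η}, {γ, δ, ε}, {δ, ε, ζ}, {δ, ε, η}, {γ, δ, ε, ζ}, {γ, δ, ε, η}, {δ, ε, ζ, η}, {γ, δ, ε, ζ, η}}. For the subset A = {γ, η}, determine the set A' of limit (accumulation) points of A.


A' = ∅

For each x ∈ X, list the open sets U ∈ τ with x ∈ U, then check whether U ∩ (A ∖ {x}) ≠ ∅ for every such U.
  x = γ: open {γ, δ, ε} ∋ x has {γ, δ, ε} ∩ (A ∖ {γ}) = ∅, so x is NOT a limit point.
  x = δ: open {δ, ε} ∋ x has {δ, ε} ∩ (A ∖ {δ}) = ∅, so x is NOT a limit point.
  x = ε: open {ε} ∋ x has {ε} ∩ (A ∖ {ε}) = ∅, so x is NOT a limit point.
  x = ζ: open {δ, ε, ζ} ∋ x has {δ, ε, ζ} ∩ (A ∖ {ζ}) = ∅, so x is NOT a limit point.
  x = η: open {ε, η} ∋ x has {ε, η} ∩ (A ∖ {η}) = ∅, so x is NOT a limit point.
Collecting: A' = ∅.


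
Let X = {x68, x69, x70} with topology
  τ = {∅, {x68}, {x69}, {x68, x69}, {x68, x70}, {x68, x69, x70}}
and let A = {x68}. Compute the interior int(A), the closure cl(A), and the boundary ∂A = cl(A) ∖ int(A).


int(A) = {x68}, cl(A) = {x68, x70}, ∂A = {x70}.

Closed sets in (X, τ) are complements of opens:
  closed(X, τ) = {∅, {x69}, {x70}, {x68, x70}, {x69, x70}, {x68, x69, x70}}.
int(A) = ⋃ {U ∈ τ : U ⊆ A}. Opens contained in A: ∅, {x68}.
Taking the union of these: int(A) = {x68}.
cl(A) = ⋂ {C closed : A ⊆ C}. Closed sets containing A: {x68, x70}, {x68, x69, x70}.
Intersecting these: cl(A) = {x68, x70}.
∂A = cl(A) ∖ int(A) = {x68, x70} ∖ {x68} = {x70}.


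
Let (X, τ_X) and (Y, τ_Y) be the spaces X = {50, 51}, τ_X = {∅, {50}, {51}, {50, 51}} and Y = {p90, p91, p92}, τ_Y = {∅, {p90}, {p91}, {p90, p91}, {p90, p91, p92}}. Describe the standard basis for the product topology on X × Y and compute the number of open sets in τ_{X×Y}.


Basis B = {∅ × ∅, {50} × {p90}, {50} × {p91}, {51} × {p90}, {51} × {p91}, {50} × {p90, p91}, {50, 51} × {p90}, {50, 51} × {p91}, {51} × {p90, p91}, {50} × {p90, p91, p92}, {51} × {p90, p91, p92}, {50, 51} × {p90, p91}, {50, 51} × {p90, p91, p92}}; |τ_{X×Y}| = 25.

Enumerate products U × V with U ∈ τ_X, V ∈ τ_Y (deduplicated):
  ∅ × ∅ = {} (∅)
  {50} × {p90} = {(50,p90)}
  {50} × {p91} = {(50,p91)}
  {51} × {p90} = {(51,p90)}
  {51} × {p91} = {(51,p91)}
  {50} × {p90, p91} = {(50,p90), (50,p91)}
  {50, 51} × {p90} = {(50,p90), (51,p90)}
  {50, 51} × {p91} = {(50,p91), (51,p91)}
  {51} × {p90, p91} = {(51,p90), (51,p91)}
  {50} × {p90, p91, p92} = {(50,p90), (50,p91), (50,p92)}
  {51} × {p90, p91, p92} = {(51,p90), (51,p91), (51,p92)}
  {50, 51} × {p90, p91} = {(50,p90), (50,p91), (51,p90), (51,p91)}
  {50, 51} × {p90, p91, p92} = {(50,p90), (50,p91), (50,p92), (51,p90), (51,p91), (51,p92)}
These 13 distinct sets form the basis B.
Close under arbitrary unions to get τ_{X×Y}; counting gives |τ_{X×Y}| = 25.


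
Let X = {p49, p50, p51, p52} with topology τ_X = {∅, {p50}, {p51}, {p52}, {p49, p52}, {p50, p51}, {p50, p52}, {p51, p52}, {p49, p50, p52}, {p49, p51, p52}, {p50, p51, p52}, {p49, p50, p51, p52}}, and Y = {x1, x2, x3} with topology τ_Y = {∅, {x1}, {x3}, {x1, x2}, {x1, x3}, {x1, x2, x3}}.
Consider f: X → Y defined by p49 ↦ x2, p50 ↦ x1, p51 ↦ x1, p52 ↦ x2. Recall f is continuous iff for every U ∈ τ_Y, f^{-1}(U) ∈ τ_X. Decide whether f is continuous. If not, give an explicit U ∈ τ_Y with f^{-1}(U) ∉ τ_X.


f IS continuous.

Compute f^{-1}(U) for each U ∈ τ_Y:
  U = ∅: f^{-1}(U) = ∅ ∈ τ_X ✓.
  U = {x1}: f^{-1}(U) = {p50, p51} ∈ τ_X ✓.
  U = {x3}: f^{-1}(U) = ∅ ∈ τ_X ✓.
  U = {x1, x2}: f^{-1}(U) = {p49, p50, p51, p52} ∈ τ_X ✓.
  U = {x1, x3}: f^{-1}(U) = {p50, p51} ∈ τ_X ✓.
  U = {x1, x2, x3}: f^{-1}(U) = {p49, p50, p51, p52} ∈ τ_X ✓.
Every preimage lies in τ_X, so f IS continuous.


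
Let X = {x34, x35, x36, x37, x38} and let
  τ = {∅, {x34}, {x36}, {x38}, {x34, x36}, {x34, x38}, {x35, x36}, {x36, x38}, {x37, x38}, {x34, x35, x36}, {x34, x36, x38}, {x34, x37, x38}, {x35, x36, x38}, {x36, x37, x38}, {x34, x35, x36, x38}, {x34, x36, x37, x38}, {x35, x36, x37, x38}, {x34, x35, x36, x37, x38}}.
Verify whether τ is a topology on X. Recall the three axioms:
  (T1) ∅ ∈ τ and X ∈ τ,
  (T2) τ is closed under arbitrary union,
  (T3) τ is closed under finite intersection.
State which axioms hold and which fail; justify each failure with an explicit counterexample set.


τ IS a topology on X.

Axiom (T1): ∅ ∈ τ? Yes; X ∈ τ? Yes.
Axiom (T2/T3): check pairwise unions and intersections of members of τ.
All pairwise intersections and unions checked — each lies in τ. Therefore τ satisfies (T1), (T2), (T3): it IS a topology on X.


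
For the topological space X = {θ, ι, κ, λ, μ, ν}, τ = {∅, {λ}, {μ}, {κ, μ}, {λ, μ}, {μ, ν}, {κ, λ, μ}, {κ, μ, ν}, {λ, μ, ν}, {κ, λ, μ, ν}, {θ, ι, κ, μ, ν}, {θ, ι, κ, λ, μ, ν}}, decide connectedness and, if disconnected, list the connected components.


(X, τ) is disconnected; components = [{λ}, {θ, ι, κ, μ, ν}].

Find clopen sets (U ∈ τ with X ∖ U ∈ τ):
  U = ∅, X ∖ U = {θ, ι, κ, λ, μ, ν} — both open, so U is clopen.
  U = {λ}, X ∖ U = {θ, ι, κ, μ, ν} — both open, so U is clopen.
  U = {θ, ι, κ, μ, ν}, X ∖ U = {λ} — both open, so U is clopen.
  U = {θ, ι, κ, λ, μ, ν}, X ∖ U = ∅ — both open, so U is clopen.
Nontrivial clopen(s) exist: e.g. {θ, ι, κ, μ, ν}. So (X, τ) is disconnected.
Compute connected components by grouping points that agree on all clopens:
  component: {λ}
  component: {θ, ι, κ, μ, ν}
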